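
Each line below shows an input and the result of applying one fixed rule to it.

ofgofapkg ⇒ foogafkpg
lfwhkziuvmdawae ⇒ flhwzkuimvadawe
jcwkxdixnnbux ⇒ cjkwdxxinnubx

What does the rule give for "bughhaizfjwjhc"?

In each case the input is transformed by: swap each adjacent pair of characters (1↔2, 3↔4, ...).
So "bughhaizfjwjhc" becomes "ubhgahzijfjwch".

ubhgahzijfjwch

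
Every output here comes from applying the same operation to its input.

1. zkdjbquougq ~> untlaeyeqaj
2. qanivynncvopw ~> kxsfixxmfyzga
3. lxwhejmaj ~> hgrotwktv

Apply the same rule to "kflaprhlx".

pvkzbrvhu

The rule is to shift every letter 10 places forward in the alphabet (wrapping around), then move the first character to the end.
Applying both steps to "kflaprhlx": "upvkzbrvh", then "pvkzbrvhu".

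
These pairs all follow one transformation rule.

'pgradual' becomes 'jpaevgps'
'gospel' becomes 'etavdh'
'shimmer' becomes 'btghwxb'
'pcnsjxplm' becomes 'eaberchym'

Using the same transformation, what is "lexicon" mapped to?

The pattern: move the last 3 characters to the front (rotate right by 3), then shift every letter 11 places backward in the alphabet (wrapping around).
Working it through for "lexicon": intermediate "conlexi", final "rdcatmx".

rdcatmx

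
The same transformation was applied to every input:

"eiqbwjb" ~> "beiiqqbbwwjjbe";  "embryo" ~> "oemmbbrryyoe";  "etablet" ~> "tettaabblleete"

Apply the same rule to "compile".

In each case the input is transformed by: double every character, then swap the first and last characters.
Starting from "compile": after the first operation, "ccoommppiillee"; after the second, "ecoommppiillec".

ecoommppiillec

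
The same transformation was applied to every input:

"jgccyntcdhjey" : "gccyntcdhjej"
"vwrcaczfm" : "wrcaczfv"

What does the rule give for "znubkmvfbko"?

What's happening: delete the last character, then move the first character to the end.
So "znubkmvfbko" becomes "nubkmvfbkz".

nubkmvfbkz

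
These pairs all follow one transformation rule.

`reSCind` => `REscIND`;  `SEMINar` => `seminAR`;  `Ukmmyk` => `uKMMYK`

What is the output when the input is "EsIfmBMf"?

Looking at the pairs, the operation is to flip the case of every letter.
For "EsIfmBMf" the result is "eSiFMbmF".

eSiFMbmF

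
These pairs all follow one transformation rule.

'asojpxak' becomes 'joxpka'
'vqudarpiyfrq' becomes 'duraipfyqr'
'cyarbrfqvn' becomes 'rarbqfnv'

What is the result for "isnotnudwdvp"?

The pattern: swap each adjacent pair of characters (1↔2, 3↔4, ...), then delete the first 2 characters.
"isnotnudwdvp" → "sionntdudwpv" → "onntdudwpv".

onntdudwpv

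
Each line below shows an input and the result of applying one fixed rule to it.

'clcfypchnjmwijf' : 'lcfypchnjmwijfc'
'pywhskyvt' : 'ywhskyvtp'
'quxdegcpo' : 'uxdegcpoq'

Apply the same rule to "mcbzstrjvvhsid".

The transformation: move the first character to the end.
On "mcbzstrjvvhsid" that produces "cbzstrjvvhsidm".

cbzstrjvvhsidm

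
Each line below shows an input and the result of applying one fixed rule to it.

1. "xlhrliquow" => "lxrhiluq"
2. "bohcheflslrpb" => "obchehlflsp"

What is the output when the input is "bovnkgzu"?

Rule — swap each adjacent pair of characters (1↔2, 3↔4, ...), then delete the last 2 characters.
For "bovnkgzu", step one produces "obnvgkuz"; step two turns that into "obnvgk".

obnvgk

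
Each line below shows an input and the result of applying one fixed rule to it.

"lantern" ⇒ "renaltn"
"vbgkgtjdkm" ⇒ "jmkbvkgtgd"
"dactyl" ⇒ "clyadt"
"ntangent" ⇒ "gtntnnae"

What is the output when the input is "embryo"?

boymer

What's happening: swap each adjacent pair of characters (1↔2, 3↔4, ...), then move the last 3 characters to the front (rotate right by 3).
For "embryo", step one produces "merboy"; step two turns that into "boymer".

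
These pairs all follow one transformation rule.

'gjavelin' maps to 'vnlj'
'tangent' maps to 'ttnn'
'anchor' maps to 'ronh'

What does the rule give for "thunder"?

Looking at the pairs, the operation is to sort the characters into reverse alphabetical order, then keep only the first 4 characters.
For "thunder", step one produces "utrnhed"; step two turns that into "utrn".

utrn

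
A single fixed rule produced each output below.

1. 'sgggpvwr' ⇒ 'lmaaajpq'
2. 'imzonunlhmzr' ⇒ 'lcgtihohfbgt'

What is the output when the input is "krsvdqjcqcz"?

telmpxkdwkw

The pattern: shift every letter 6 places backward in the alphabet (wrapping around), then move the last character to the front.
On "krsvdqjcqcz": the first step gives "elmpxkdwkwt", and the second then gives "telmpxkdwkw".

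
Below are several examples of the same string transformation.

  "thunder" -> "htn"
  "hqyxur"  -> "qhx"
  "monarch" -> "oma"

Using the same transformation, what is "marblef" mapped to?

amb

The pattern: swap each adjacent pair of characters (1↔2, 3↔4, ...), then keep only the first 3 characters.
On "marblef": the first step gives "ambrelf", and the second then gives "amb".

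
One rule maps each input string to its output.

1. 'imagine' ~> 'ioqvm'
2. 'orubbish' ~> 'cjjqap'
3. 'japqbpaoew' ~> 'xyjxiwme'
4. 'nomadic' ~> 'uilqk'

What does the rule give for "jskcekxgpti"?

skmsfoxbq

The rule is to delete the first 2 characters, then shift every letter 8 places forward in the alphabet (wrapping around).
"jskcekxgpti" → "skmsfoxbq".
(Check on "japqbpaoew": → "pqbpaoew" → "xyjxiwme" ✓)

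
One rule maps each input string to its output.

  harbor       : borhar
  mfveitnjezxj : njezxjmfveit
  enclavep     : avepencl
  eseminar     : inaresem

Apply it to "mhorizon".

izonmhor

The rule is to swap the front and back halves of the string.
On "mhorizon" that produces "izonmhor".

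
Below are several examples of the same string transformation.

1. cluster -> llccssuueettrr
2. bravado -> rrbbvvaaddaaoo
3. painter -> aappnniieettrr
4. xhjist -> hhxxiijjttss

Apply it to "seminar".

eessiimmaannrr

Each output is the input with this applied: swap each adjacent pair of characters (1↔2, 3↔4, ...), then double every character.
Starting from "seminar": after the first operation, "esimanr"; after the second, "eessiimmaannrr".
(Check on "bravado": → "rbvadao" → "rrbbvvaaddaaoo" ✓)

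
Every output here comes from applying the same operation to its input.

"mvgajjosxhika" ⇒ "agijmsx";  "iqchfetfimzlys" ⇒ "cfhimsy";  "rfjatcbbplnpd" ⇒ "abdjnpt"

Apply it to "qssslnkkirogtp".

gkloqss

The rule is to sort the characters into alphabetical order, then keep every other character starting from the first (positions 1st, 3rd, 5th, ...).
"qssslnkkirogtp" → "gikklnopqrssst" → "gkloqss".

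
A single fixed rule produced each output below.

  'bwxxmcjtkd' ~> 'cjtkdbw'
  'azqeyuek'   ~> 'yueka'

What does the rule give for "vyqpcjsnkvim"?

snkvimvyq

The transformation: swap the front and back halves of the string, then delete the last 3 characters.
"vyqpcjsnkvim" → "snkvimvyqpcj" → "snkvimvyq".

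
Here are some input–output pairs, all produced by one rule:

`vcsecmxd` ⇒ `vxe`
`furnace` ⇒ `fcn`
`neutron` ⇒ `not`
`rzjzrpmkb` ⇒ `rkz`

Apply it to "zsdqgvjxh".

What's happening: take characters alternately from the front and the back (1st, last, 2nd, 2nd-last, ...), then keep one character in every 3, starting at position 1 (positions 1st, 4th, 7th, ...).
Starting from "zsdqgvjxh": after the first operation, "zhsxdjqvg"; after the second, "zxq".
(Check on "rzjzrpmkb": → "rbzkjmzpr" → "rkz" ✓)

zxq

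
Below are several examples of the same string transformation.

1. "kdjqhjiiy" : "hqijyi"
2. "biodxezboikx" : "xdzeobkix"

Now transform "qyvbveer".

vbeer

Each output is the input with this applied: delete the first 3 characters, then swap each adjacent pair of characters (1↔2, 3↔4, ...).
Starting from "qyvbveer": after the first operation, "bveer"; after the second, "vbeer".
(Check on "kdjqhjiiy": → "qhjiiy" → "hqijyi" ✓)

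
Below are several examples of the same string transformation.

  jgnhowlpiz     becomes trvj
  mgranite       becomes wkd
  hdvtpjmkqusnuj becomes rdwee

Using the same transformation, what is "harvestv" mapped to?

What's happening: shift every letter 10 places forward in the alphabet (wrapping around), then keep one character in every 3, starting at position 1 (positions 1st, 4th, 7th, ...).
Working it through for "harvestv": intermediate "rkbfocdf", final "rfd".

rfd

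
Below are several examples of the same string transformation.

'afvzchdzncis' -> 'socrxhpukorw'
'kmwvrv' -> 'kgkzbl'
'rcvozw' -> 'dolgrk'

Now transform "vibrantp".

The pattern: shift every letter 11 places backward in the alphabet (wrapping around), then swap the front and back halves of the string.
Starting from "vibrantp": after the first operation, "kxqgpcie"; after the second, "pciekxqg".

pciekxqg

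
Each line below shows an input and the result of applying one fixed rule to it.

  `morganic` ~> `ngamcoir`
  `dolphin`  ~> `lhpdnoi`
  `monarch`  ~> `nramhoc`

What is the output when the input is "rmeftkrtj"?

fktrjmter

Rule — take characters alternately from the front and the back (1st, last, 2nd, 2nd-last, ...), then move the last 3 characters to the front (rotate right by 3).
"rmeftkrtj" → "fktrjmter".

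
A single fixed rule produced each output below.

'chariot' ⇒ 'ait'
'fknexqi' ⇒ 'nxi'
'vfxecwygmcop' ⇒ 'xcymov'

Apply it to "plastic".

atc

In each case the input is transformed by: move the first character to the end, then keep every other character starting from the second (positions 2nd, 4th, 6th, ...).
Applying both steps to "plastic": "lasticp", then "atc".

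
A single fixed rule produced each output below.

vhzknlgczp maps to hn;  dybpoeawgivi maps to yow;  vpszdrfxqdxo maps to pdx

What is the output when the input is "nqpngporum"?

The transformation: delete the last 3 characters, then keep one character in every 3, starting at position 2 (positions 2nd, 5th, 8th, ...).
Starting from "nqpngporum": after the first operation, "nqpngpo"; after the second, "qg".

qg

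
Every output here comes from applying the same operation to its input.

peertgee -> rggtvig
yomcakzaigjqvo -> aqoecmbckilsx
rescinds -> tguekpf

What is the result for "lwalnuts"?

In each case the input is transformed by: delete the last character, then shift every letter 2 places forward in the alphabet (wrapping around).
Working it through for "lwalnuts": intermediate "lwalnut", final "nycnpwv".
(Check on "rescinds": → "rescind" → "tguekpf" ✓)

nycnpwv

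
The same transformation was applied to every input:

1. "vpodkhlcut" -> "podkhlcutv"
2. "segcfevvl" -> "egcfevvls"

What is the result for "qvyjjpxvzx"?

Rule — move the first character to the end.
For "qvyjjpxvzx" the result is "vyjjpxvzxq".

vyjjpxvzxq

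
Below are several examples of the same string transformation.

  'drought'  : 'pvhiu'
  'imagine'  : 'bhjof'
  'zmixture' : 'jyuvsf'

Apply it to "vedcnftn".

edoguo

Each output is the input with this applied: shift every letter 1 place forward in the alphabet (wrapping around), then delete the first 2 characters.
Starting from "vedcnftn": after the first operation, "wfedoguo"; after the second, "edoguo".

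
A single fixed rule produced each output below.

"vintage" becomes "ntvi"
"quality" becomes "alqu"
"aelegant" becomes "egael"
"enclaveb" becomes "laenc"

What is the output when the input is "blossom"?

The rule is to delete the last 3 characters, then move the last 2 characters to the front (rotate right by 2).
On "blossom": the first step gives "blos", and the second then gives "osbl".

osbl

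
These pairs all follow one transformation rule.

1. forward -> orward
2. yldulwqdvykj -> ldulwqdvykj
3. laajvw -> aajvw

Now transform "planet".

lanet

The transformation: delete the first character.
On "planet" that produces "lanet".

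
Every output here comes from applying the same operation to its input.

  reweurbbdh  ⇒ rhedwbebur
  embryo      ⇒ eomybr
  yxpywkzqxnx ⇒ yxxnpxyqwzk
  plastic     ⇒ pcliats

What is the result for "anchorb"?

abnrcoh

The rule is to take characters alternately from the front and the back (1st, last, 2nd, 2nd-last, ...).
For "anchorb" the result is "abnrcoh".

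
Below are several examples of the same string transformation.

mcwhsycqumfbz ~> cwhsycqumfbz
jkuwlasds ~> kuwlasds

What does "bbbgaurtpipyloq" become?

bbgaurtpipyloq

In each case the input is transformed by: delete the first character.
Applying that to "bbbgaurtpipyloq" gives "bbgaurtpipyloq".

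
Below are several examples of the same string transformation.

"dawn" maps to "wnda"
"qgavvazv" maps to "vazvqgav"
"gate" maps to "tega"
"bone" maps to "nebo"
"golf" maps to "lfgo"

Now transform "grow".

owgr

The pattern: swap the front and back halves of the string.
Applying that to "grow" gives "owgr".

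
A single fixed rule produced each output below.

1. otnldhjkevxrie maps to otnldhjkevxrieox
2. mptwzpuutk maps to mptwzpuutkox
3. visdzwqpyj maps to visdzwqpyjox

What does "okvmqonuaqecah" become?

okvmqonuaqecahox

In each case the input is transformed by: append "ox".
For "okvmqonuaqecah" the result is "okvmqonuaqecahox".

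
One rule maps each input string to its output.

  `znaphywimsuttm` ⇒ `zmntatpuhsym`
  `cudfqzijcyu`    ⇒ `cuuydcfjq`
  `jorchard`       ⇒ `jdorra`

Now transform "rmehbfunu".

Rule — take characters alternately from the front and the back (1st, last, 2nd, 2nd-last, ...), then delete the last 2 characters.
For "rmehbfunu" the result is "rumneuh".

rumneuh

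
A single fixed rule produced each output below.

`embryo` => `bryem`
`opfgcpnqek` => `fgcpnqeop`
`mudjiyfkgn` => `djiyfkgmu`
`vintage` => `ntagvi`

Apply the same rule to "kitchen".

tcheki

The pattern: delete the last character, then move the first 2 characters to the end (rotate left by 2).
On "kitchen": the first step gives "kitche", and the second then gives "tcheki".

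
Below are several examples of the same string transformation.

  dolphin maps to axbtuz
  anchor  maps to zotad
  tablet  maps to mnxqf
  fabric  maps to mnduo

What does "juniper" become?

The rule is to shift every letter 12 places forward in the alphabet (wrapping around), then delete the first character.
For "juniper", step one produces "vgzubqd"; step two turns that into "gzubqd".

gzubqd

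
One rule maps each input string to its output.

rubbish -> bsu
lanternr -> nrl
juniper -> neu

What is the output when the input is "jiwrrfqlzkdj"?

The rule is to move the first 2 characters to the end (rotate left by 2), then keep one character in every 3, starting at position 1 (positions 1st, 4th, 7th, ...).
Working it through for "jiwrrfqlzkdj": intermediate "wrrfqlzkdjji", final "wfzj".

wfzj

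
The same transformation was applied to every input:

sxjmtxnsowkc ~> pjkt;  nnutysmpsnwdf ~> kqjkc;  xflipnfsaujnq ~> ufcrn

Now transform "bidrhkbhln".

yoyk

In each case the input is transformed by: keep one character in every 3, starting at position 1 (positions 1st, 4th, 7th, ...), then shift every letter 3 places backward in the alphabet (wrapping around).
For "bidrhkbhln", step one produces "brbn"; step two turns that into "yoyk".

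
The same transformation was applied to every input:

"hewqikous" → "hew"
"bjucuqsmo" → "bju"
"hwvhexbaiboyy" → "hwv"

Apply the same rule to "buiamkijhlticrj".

bui

Looking at the pairs, the operation is to keep only the first 3 characters.
Doing the same to "buiamkijhlticrj": "bui".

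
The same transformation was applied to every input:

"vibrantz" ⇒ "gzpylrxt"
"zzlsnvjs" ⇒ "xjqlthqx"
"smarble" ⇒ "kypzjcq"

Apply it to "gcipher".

agnfcpe

Each output is the input with this applied: move the first character to the end, then shift every letter 2 places backward in the alphabet (wrapping around).
"gcipher" → "agnfcpe".
(Check on "zzlsnvjs": → "zlsnvjsz" → "xjqlthqx" ✓)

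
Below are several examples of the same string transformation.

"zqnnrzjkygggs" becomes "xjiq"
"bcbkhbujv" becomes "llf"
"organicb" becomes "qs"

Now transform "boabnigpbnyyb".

Rule — keep one character in every 3, starting at position 3 (positions 3rd, 6th, 9th, ...), then shift every letter 10 places forward in the alphabet (wrapping around).
On "boabnigpbnyyb": the first step gives "aiby", and the second then gives "ksli".

ksli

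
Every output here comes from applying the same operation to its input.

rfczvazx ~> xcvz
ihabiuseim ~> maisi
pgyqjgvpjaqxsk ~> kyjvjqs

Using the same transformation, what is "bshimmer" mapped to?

rhme

The pattern: swap the first and last characters, then keep every other character starting from the first (positions 1st, 3rd, 5th, ...).
Applying both steps to "bshimmer": "rshimmeb", then "rhme".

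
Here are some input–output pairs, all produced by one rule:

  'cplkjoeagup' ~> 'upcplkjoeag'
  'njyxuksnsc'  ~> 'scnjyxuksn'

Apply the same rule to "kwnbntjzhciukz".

What's happening: move the last 2 characters to the front (rotate right by 2).
Applying that to "kwnbntjzhciukz" gives "kzkwnbntjzhciu".

kzkwnbntjzhciu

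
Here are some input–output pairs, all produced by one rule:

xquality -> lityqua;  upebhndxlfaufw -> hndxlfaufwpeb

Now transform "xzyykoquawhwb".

What's happening: delete the first character, then move the first 3 characters to the end (rotate left by 3).
For "xzyykoquawhwb" the result is "koquawhwbzyy".

koquawhwbzyy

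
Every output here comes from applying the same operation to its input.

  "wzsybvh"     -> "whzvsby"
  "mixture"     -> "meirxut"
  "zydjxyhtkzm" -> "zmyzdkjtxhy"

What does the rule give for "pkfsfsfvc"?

Rule — take characters alternately from the front and the back (1st, last, 2nd, 2nd-last, ...).
So "pkfsfsfvc" becomes "pckvffssf".

pckvffssf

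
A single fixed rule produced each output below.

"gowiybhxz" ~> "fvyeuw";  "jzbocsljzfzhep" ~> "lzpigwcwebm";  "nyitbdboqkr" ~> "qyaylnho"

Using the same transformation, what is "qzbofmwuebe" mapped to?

lcjtrbyb

The transformation: delete the first 3 characters, then shift every letter 3 places backward in the alphabet (wrapping around).
Starting from "qzbofmwuebe": after the first operation, "ofmwuebe"; after the second, "lcjtrbyb".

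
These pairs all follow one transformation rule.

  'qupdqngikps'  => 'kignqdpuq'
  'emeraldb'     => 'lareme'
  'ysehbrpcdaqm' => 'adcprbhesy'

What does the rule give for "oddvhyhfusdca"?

dsufhyhvddo

In each case the input is transformed by: delete the last 2 characters, then reverse the string.
On "oddvhyhfusdca": the first step gives "oddvhyhfusd", and the second then gives "dsufhyhvddo".
(Check on "qupdqngikps": → "qupdqngik" → "kignqdpuq" ✓)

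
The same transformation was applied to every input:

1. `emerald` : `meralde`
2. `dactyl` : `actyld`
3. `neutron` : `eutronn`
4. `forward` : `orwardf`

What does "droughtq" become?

roughtqd

The pattern: move the first character to the end.
"droughtq" → "roughtqd".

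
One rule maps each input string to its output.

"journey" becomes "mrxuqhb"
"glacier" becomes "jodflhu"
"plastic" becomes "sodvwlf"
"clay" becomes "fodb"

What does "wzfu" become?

Rule — shift every letter 3 places forward in the alphabet (wrapping around).
Doing the same to "wzfu": "zcix".

zcix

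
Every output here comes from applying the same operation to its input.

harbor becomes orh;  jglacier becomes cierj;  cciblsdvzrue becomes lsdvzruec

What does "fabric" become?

In each case the input is transformed by: move the first character to the end, then delete the first 3 characters.
Starting from "fabric": after the first operation, "abricf"; after the second, "icf".

icf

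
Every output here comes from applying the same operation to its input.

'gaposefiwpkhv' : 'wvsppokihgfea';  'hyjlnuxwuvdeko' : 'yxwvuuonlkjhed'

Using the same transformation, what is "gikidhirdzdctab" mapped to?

ztrkiiihgdddcba

In each case the input is transformed by: sort the characters into reverse alphabetical order.
For "gikidhirdzdctab" the result is "ztrkiiihgdddcba".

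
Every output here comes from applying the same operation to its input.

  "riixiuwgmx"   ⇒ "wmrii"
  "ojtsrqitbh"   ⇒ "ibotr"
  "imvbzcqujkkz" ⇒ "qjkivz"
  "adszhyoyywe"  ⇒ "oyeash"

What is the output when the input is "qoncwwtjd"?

tdqnw

What's happening: keep every other character starting from the first (positions 1st, 3rd, 5th, ...), then move the first 3 characters to the end (rotate left by 3).
On "qoncwwtjd": the first step gives "qnwtd", and the second then gives "tdqnw".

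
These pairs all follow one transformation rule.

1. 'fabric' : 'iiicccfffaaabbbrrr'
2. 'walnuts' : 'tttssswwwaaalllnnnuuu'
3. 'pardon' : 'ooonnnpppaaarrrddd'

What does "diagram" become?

aaammmdddiiiaaagggrrr

Each output is the input with this applied: move the last 2 characters to the front (rotate right by 2), then repeat every character 3 times.
For "diagram", step one produces "amdiagr"; step two turns that into "aaammmdddiiiaaagggrrr".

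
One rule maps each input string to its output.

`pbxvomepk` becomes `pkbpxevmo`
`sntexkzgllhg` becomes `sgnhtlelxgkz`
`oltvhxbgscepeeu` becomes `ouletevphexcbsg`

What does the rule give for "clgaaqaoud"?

cdlugoaaaq

The rule is to take characters alternately from the front and the back (1st, last, 2nd, 2nd-last, ...).
So "clgaaqaoud" becomes "cdlugoaaaq".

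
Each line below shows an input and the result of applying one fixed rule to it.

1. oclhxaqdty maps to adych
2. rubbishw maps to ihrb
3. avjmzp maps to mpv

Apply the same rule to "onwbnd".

The transformation: swap the front and back halves of the string, then keep every other character starting from the first (positions 1st, 3rd, 5th, ...).
Applying that to "onwbnd" gives "bdn".
(Check on "avjmzp": → "mzpavj" → "mpv" ✓)

bdn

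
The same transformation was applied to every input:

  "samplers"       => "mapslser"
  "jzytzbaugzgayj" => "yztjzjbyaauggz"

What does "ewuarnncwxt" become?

uwaertnxnwc

In each case the input is transformed by: move the first 2 characters to the end (rotate left by 2), then take characters alternately from the front and the back (1st, last, 2nd, 2nd-last, ...).
"ewuarnncwxt" → "uarnncwxtew" → "uwaertnxnwc".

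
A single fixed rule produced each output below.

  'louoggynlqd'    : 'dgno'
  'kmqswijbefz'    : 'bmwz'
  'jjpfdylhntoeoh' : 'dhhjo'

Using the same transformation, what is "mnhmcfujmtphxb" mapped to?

bcjnp

The pattern: keep one character in every 3, starting at position 2 (positions 2nd, 5th, 8th, ...), then sort the characters into alphabetical order.
Applying both steps to "mnhmcfujmtphxb": "ncjpb", then "bcjnp".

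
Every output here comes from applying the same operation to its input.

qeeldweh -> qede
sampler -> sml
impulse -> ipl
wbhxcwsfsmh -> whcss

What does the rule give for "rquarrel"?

Rule — delete the last character, then keep every other character starting from the first (positions 1st, 3rd, 5th, ...).
Working it through for "rquarrel": intermediate "rquarre", final "rure".

rure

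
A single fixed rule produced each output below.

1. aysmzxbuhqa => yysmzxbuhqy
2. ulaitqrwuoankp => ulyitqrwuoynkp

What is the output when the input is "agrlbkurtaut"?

ygrlbkurtyut

Rule — replace every "a" with "y".
So "agrlbkurtaut" becomes "ygrlbkurtyut".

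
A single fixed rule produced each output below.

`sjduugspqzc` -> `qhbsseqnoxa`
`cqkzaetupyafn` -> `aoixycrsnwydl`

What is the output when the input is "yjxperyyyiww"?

What's happening: shift every letter 2 places backward in the alphabet (wrapping around).
For "yjxperyyyiww" the result is "whvncpwwwguu".

whvncpwwwguu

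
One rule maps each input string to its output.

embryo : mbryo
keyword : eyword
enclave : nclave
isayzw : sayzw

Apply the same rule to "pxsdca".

Each output is the input with this applied: delete the first character.
"pxsdca" → "xsdca".

xsdca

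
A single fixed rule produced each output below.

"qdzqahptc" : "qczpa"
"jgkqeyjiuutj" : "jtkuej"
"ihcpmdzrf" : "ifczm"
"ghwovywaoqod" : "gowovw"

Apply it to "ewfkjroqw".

ewfoj

Each output is the input with this applied: keep every other character starting from the first (positions 1st, 3rd, 5th, ...), then take characters alternately from the front and the back (1st, last, 2nd, 2nd-last, ...).
Applying that to "ewfkjroqw" gives "ewfoj".
(Check on "ghwovywaoqod": → "gwvwoo" → "gowovw" ✓)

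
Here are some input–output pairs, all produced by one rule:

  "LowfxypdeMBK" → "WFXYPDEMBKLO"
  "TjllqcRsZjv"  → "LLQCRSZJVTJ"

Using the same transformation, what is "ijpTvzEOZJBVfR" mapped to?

Rule — move the first 2 characters to the end (rotate left by 2), then convert every letter to uppercase.
On "ijpTvzEOZJBVfR": the first step gives "pTvzEOZJBVfRij", and the second then gives "PTVZEOZJBVFRIJ".

PTVZEOZJBVFRIJ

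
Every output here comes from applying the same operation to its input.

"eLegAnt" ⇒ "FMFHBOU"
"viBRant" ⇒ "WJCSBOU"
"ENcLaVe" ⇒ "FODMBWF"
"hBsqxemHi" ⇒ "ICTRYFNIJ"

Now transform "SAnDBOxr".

In each case the input is transformed by: shift every letter 1 place forward in the alphabet (wrapping around), then convert every letter to uppercase.
For "SAnDBOxr", step one produces "TBoECPys"; step two turns that into "TBOECPYS".

TBOECPYS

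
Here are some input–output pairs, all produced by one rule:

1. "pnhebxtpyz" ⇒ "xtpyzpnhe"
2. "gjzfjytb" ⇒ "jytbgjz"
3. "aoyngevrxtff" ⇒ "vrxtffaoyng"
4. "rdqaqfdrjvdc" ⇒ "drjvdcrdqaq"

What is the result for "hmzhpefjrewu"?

What's happening: swap the front and back halves of the string, then delete the last character.
On "hmzhpefjrewu" that produces "fjrewuhmzhp".

fjrewuhmzhp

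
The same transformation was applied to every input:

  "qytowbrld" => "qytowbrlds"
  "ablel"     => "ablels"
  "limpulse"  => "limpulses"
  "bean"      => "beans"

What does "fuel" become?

What's happening: append "s".
So "fuel" becomes "fuels".

fuels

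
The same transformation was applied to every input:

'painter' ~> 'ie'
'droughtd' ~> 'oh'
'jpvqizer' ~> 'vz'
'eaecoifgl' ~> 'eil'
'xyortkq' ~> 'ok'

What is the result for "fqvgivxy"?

vv

What's happening: keep one character in every 3, starting at position 3 (positions 3rd, 6th, 9th, ...).
Applying that to "fqvgivxy" gives "vv".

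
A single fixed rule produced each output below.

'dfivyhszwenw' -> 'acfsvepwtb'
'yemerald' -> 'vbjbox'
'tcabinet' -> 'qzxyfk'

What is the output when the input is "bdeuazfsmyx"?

yabrxwcpj

Each output is the input with this applied: delete the last 2 characters, then shift every letter 3 places backward in the alphabet (wrapping around).
For "bdeuazfsmyx", step one produces "bdeuazfsm"; step two turns that into "yabrxwcpj".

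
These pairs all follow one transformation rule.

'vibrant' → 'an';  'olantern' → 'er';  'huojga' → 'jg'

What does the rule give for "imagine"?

in

Looking at the pairs, the operation is to move the last 3 characters to the front (rotate right by 3), then keep only the first 2 characters.
Applying both steps to "imagine": "ineimag", then "in".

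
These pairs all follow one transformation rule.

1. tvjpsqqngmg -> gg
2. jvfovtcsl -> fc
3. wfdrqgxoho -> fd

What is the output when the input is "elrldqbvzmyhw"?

db

Rule — sort the characters into reverse alphabetical order, then keep only the last 2 characters.
"elrldqbvzmyhw" → "zywvrqmllhedb" → "db".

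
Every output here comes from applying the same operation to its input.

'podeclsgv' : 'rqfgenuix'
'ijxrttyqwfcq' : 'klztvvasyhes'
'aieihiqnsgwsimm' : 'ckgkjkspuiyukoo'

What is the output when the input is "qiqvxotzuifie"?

Each output is the input with this applied: shift every letter 2 places forward in the alphabet (wrapping around).
On "qiqvxotzuifie" that produces "sksxzqvbwkhkg".

sksxzqvbwkhkg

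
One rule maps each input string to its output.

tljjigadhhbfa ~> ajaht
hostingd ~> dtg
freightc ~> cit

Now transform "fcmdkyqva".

adq

The pattern: swap the first and last characters, then keep one character in every 3, starting at position 1 (positions 1st, 4th, 7th, ...).
Starting from "fcmdkyqva": after the first operation, "acmdkyqvf"; after the second, "adq".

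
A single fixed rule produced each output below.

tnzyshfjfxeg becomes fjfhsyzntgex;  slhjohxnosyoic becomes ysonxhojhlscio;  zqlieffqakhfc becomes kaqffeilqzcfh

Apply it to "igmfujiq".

ufmgiqij

The transformation: move the last 3 characters to the front (rotate right by 3), then reverse the string.
Starting from "igmfujiq": after the first operation, "jiqigmfu"; after the second, "ufmgiqij".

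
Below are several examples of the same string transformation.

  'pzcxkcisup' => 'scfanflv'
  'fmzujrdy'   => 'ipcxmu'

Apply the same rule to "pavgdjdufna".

In each case the input is transformed by: delete the last 2 characters, then shift every letter 3 places forward in the alphabet (wrapping around).
Applying both steps to "pavgdjdufna": "pavgdjduf", then "sdyjgmgxi".
(Check on "pzcxkcisup": → "pzcxkcis" → "scfanflv" ✓)

sdyjgmgxi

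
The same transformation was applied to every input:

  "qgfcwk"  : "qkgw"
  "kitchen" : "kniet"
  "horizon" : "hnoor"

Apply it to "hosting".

The pattern: take characters alternately from the front and the back (1st, last, 2nd, 2nd-last, ...), then delete the last 2 characters.
For "hosting", step one produces "hgonsit"; step two turns that into "hgons".

hgons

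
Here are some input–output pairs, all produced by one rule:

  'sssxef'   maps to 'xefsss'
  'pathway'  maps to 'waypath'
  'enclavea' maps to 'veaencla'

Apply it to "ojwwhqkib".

kibojwwhq

Looking at the pairs, the operation is to move the last 3 characters to the front (rotate right by 3).
So "ojwwhqkib" becomes "kibojwwhq".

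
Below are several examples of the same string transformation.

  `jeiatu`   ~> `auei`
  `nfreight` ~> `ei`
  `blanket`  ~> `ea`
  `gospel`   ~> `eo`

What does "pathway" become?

aa

Each output is the input with this applied: move the last 3 characters to the front (rotate right by 3), then keep only the vowels.
Applying both steps to "pathway": "waypath", then "aa".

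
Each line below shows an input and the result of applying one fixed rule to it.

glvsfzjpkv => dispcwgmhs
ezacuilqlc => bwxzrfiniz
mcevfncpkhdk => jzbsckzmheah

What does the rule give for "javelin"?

The pattern: shift every letter 3 places backward in the alphabet (wrapping around).
On "javelin" that produces "gxsbifk".

gxsbifk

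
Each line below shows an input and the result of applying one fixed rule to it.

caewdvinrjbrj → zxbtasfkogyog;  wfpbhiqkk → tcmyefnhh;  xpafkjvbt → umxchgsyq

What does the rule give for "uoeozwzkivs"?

rlblwtwhfsp

Each output is the input with this applied: shift every letter 3 places backward in the alphabet (wrapping around).
Doing the same to "uoeozwzkivs": "rlblwtwhfsp".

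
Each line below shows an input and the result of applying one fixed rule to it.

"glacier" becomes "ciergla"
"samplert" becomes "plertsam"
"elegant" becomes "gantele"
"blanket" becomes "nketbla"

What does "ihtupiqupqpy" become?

upiqupqpyiht

Rule — move the first 3 characters to the end (rotate left by 3).
So "ihtupiqupqpy" becomes "upiqupqpyiht".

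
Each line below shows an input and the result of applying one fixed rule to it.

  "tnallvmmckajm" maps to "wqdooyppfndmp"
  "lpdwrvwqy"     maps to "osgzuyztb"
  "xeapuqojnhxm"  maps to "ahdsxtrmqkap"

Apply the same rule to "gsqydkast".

jvtbgndvw

The rule is to shift every letter 3 places forward in the alphabet (wrapping around).
Applying that to "gsqydkast" gives "jvtbgndvw".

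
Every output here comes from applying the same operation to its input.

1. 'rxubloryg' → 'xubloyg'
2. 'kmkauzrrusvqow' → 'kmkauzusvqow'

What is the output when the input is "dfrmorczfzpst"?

Rule — remove every "r".
Doing the same to "dfrmorczfzpst": "dfmoczfzpst".

dfmoczfzpst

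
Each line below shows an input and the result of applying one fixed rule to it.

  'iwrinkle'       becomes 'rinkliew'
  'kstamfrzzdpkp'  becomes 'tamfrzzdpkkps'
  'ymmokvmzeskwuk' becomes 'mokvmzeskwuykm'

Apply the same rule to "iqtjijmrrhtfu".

tjijmrrhtfiuq

The transformation: swap the first and last characters, then move the first 2 characters to the end (rotate left by 2).
On "iqtjijmrrhtfu": the first step gives "uqtjijmrrhtfi", and the second then gives "tjijmrrhtfiuq".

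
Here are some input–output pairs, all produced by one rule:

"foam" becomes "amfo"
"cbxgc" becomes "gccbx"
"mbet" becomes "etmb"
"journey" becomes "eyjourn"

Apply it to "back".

ckba

Rule — move the last 2 characters to the front (rotate right by 2).
Doing the same to "back": "ckba".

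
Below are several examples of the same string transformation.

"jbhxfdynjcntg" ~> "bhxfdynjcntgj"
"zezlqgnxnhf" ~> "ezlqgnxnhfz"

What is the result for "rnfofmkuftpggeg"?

Looking at the pairs, the operation is to move the first character to the end.
"rnfofmkuftpggeg" → "nfofmkuftpggegr".

nfofmkuftpggegr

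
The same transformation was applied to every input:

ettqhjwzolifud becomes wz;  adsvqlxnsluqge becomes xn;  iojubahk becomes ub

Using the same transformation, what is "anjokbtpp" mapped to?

bk

Rule — take characters alternately from the front and the back (1st, last, 2nd, 2nd-last, ...), then keep only the last 2 characters.
Applying both steps to "anjokbtpp": "apnpjtobk", then "bk".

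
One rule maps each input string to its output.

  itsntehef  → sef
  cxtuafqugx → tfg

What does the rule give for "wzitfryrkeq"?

The transformation: keep one character in every 3, starting at position 3 (positions 3rd, 6th, 9th, ...).
Doing the same to "wzitfryrkeq": "irk".

irk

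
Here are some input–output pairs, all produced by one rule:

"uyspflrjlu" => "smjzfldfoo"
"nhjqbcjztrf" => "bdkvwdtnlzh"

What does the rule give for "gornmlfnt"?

ilhgfzhna

The pattern: shift every letter 6 places backward in the alphabet (wrapping around), then move the first character to the end.
"gornmlfnt" → "ilhgfzhna".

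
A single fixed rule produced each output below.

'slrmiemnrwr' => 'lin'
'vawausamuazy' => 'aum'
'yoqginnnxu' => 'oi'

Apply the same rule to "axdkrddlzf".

xr

What's happening: delete the last 3 characters, then keep one character in every 3, starting at position 2 (positions 2nd, 5th, 8th, ...).
Starting from "axdkrddlzf": after the first operation, "axdkrdd"; after the second, "xr".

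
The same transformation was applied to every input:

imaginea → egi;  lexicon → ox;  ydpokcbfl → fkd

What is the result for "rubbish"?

sb

Each output is the input with this applied: reverse the string, then keep one character in every 3, starting at position 2 (positions 2nd, 5th, 8th, ...).
"rubbish" → "sb".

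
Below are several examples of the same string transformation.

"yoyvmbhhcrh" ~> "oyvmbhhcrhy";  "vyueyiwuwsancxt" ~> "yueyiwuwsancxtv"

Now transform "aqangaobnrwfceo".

qangaobnrwfceoa

The pattern: move the first character to the end.
On "aqangaobnrwfceo" that produces "qangaobnrwfceoa".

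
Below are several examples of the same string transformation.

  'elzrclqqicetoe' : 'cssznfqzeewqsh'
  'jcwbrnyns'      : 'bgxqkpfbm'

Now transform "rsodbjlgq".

uefgcrpxz

The rule is to move the last 2 characters to the front (rotate right by 2), then shift every letter 12 places backward in the alphabet (wrapping around).
On "rsodbjlgq": the first step gives "gqrsodbjl", and the second then gives "uefgcrpxz".
(Check on "jcwbrnyns": → "nsjcwbrny" → "bgxqkpfbm" ✓)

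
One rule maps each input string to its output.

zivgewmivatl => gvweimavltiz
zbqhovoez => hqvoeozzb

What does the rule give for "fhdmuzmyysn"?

mdzuymsyfnh

What's happening: move the first 2 characters to the end (rotate left by 2), then swap each adjacent pair of characters (1↔2, 3↔4, ...).
Applying both steps to "fhdmuzmyysn": "dmuzmyysnfh", then "mdzuymsyfnh".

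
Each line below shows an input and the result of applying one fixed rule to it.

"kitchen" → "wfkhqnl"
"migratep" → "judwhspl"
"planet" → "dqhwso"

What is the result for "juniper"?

qlshumx

The transformation: shift every letter 3 places forward in the alphabet (wrapping around), then move the first 2 characters to the end (rotate left by 2).
On "juniper": the first step gives "mxqlshu", and the second then gives "qlshumx".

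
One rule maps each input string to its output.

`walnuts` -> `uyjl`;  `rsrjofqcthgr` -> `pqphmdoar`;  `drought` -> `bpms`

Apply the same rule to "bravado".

The rule is to delete the last 3 characters, then shift every letter 2 places backward in the alphabet (wrapping around).
For "bravado", step one produces "brav"; step two turns that into "zpyt".

zpyt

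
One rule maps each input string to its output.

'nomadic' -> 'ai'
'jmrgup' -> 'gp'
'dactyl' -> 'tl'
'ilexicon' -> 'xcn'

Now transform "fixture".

The transformation: keep every other character starting from the second (positions 2nd, 4th, 6th, ...), then delete the first character.
Working it through for "fixture": intermediate "itr", final "tr".

tr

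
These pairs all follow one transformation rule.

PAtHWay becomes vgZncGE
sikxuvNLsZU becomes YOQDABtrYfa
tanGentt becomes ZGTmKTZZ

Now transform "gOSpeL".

MuyVKr

Each output is the input with this applied: shift every letter 6 places forward in the alphabet (wrapping around), then flip the case of every letter.
"gOSpeL" → "mUYvkR" → "MuyVKr".
(Check on "tanGentt": → "zgtMktzz" → "ZGTmKTZZ" ✓)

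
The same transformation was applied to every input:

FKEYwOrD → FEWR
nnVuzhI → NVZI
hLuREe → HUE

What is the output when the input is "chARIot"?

Rule — keep every other character starting from the first (positions 1st, 3rd, 5th, ...), then convert every letter to uppercase.
Working it through for "chARIot": intermediate "cAIt", final "CAIT".

CAIT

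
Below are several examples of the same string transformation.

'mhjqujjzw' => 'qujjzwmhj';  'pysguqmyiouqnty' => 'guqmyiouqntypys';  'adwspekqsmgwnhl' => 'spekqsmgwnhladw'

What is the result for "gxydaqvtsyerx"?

daqvtsyerxgxy

Looking at the pairs, the operation is to move the first 3 characters to the end (rotate left by 3).
Applying that to "gxydaqvtsyerx" gives "daqvtsyerxgxy".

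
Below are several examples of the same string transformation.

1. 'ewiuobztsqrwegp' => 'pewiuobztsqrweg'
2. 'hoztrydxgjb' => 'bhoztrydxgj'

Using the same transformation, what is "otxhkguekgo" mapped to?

ootxhkguekg

Rule — move the last character to the front.
"otxhkguekgo" → "ootxhkguekg".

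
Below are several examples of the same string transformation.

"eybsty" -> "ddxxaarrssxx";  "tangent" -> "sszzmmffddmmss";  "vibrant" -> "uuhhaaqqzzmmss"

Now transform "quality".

ppttzzkkhhssxx

Each output is the input with this applied: shift every letter 1 place backward in the alphabet (wrapping around), then double every character.
On "quality": the first step gives "ptzkhsx", and the second then gives "ppttzzkkhhssxx".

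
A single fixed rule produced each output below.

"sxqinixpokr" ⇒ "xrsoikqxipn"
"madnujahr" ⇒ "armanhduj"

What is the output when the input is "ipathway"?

paiythaw

Looking at the pairs, the operation is to swap each adjacent pair of characters (1↔2, 3↔4, ...), then take characters alternately from the front and the back (1st, last, 2nd, 2nd-last, ...).
"ipathway" → "paiythaw".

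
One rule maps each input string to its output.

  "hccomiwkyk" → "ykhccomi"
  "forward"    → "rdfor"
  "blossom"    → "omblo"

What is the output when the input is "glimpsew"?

ewglim

The pattern: move the last 2 characters to the front (rotate right by 2), then delete the last 2 characters.
For "glimpsew", step one produces "ewglimps"; step two turns that into "ewglim".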